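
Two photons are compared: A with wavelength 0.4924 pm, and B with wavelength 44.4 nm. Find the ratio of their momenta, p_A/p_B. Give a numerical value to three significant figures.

9.02e4

p_A = 1.346e-21 kg·m/s (from wavelength = 0.4924 pm, via p = h/λ).
p_B = 1.492e-26 kg·m/s (from wavelength = 44.4 nm, via p = h/λ).
Ratio = 1.346e-21 / 1.492e-26 = 9.02e4.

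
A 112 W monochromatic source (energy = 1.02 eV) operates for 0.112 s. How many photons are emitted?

Total energy: E_total = P·t = 112 × 0.112 = 12.54 J.
Per-photon energy: E = 1.634e-19 J.
N = E_total / E_photon = 7.68e19.

7.68e19 photons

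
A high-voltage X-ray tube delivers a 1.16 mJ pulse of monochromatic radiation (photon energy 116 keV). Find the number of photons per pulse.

Per-photon energy: E = 1.859 × 10^-14 J (from energy = 116 keV).
N = E_total / E_photon = 0.00116 J / 1.859 × 10^-14 J = 6.24 × 10^10.

6.24 × 10^10 photons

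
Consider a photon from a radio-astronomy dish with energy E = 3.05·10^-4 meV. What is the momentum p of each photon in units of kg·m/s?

(c = 2.99792458·10^8 m/s, 1 eV = 1.602176634·10^-19 J.)
Convert to SI: E = 3.05·10^-4 meV = 4.8866·10^-26 J.
The photon relation is p = E/c, giving p = 1.630·10^-34 kg·m/s.
So p ≈ 1.63·10^-34 kg·m/s.

1.63·10^-34 kg·m/s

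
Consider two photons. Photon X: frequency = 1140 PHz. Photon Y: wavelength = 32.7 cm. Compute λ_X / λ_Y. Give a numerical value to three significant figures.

8.04 × 10^-10

λ_X = 2.630 × 10^-10 m (from frequency = 1140 PHz, via λ = c/f).
λ_Y = 0.3270 m (from wavelength = 32.7 cm, via λ given directly).
Ratio = 2.630 × 10^-10 / 0.3270 = 8.04 × 10^-10.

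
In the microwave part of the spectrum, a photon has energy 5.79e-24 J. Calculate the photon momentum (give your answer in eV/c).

Since p = E/c for a photon, p = 1.931e-32 kg·m/s.
Converting to eV/c: p = 3.614e-5 eV/c ≈ 3.61e-5 eV/c.

3.61e-5 eV/c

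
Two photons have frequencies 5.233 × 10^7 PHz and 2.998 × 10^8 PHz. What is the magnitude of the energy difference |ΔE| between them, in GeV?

Using E = hf: E₁ = 3.4674 × 10^-11 J, E₂ = 1.9865 × 10^-10 J.
|ΔE| = |3.4674 × 10^-11 − 1.9865 × 10^-10| = 1.64 × 10^-10 J = 1.02 GeV.

1.02 GeV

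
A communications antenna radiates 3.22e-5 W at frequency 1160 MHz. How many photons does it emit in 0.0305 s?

1.28e18 photons

Total energy: E_total = P·t = 3.22e-5 × 0.0305 = 9.821e-7 J.
Per-photon energy: E = 7.686e-25 J.
N = E_total / E_photon = 1.28e18.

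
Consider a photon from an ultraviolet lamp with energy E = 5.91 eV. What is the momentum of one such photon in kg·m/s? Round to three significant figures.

Use c = 2.99792458 × 10^8 m/s, 1 eV = 1.602176634 × 10^-19 J.
Convert to SI: E = 5.91 eV = 9.4689 × 10^-19 J.
Since p = E/c for a photon, p = 3.158 × 10^-27 kg·m/s.
So p ≈ 3.16 × 10^-27 kg·m/s.

3.16 × 10^-27 kg·m/s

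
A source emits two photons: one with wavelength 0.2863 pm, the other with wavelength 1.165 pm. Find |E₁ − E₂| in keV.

3270 keV

Using E = hc/λ: E₁ = 6.9383·10^-13 J, E₂ = 1.7051·10^-13 J.
|ΔE| = |6.9383·10^-13 − 1.7051·10^-13| = 5.23·10^-13 J = 3270 keV.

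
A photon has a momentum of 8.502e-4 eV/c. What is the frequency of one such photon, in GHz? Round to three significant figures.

Use h = 6.62607015e-34 J·s, c = 2.99792458e8 m/s, 1 eV = 1.602176634e-19 J.
Convert to SI: p = 8.502e-4 eV/c = 4.5437e-31 kg·m/s.
Apply f = pc/h: f = 2.056e11 Hz.
Converting to GHz: f = 205.6 GHz ≈ 206 GHz.

206 GHz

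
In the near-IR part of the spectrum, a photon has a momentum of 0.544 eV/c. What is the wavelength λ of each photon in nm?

Take h = 6.62607015 × 10^-34 J·s, c = 2.99792458 × 10^8 m/s, 1 eV = 1.602176634 × 10^-19 J.
First convert: p = 0.544 eV/c = 2.9073 × 10^-28 kg·m/s.
The photon relation is λ = h/p, giving λ = 2.279 × 10^-6 m.
Converting to nm: λ = 2279 nm ≈ 2280 nm.

2280 nm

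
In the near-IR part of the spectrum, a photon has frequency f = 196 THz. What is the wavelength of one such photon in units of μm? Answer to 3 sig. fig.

Take c = 2.99792458 × 10^8 m/s.
Convert to SI: f = 196 THz = 1.96 × 10^14 Hz.
Since λ = c/f for a photon, λ = 1.530 × 10^-6 m.
Converting to μm: λ = 1.530 μm ≈ 1.53 μm.

1.53 μm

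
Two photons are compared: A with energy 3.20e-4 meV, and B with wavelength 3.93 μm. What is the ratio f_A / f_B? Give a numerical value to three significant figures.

f_A = 7.738e7 Hz (from energy = 3.20e-4 meV, via f = E/h).
f_B = 7.628e13 Hz (from wavelength = 3.93 μm, via f = c/λ).
Ratio = 7.738e7 / 7.628e13 = 1.01e-6.

1.01e-6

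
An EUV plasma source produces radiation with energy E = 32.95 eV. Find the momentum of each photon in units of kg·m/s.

1.76e-26 kg·m/s

Take c = 2.99792458e8 m/s, 1 eV = 1.602176634e-19 J.
In SI units: E = 32.95 eV = 5.2792e-18 J.
Apply p = E/c: p = 1.761e-26 kg·m/s.
So p ≈ 1.76e-26 kg·m/s.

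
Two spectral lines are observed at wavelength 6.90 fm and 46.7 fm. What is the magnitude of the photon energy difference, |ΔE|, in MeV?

153 MeV

Using E = hc/λ: E₁ = 2.879 × 10^-11 J, E₂ = 4.254 × 10^-12 J.
|ΔE| = |2.879 × 10^-11 − 4.254 × 10^-12| = 2.45 × 10^-11 J = 153 MeV.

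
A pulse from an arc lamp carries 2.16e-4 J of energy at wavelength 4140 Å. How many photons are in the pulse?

4.50e14 photons

Per-photon energy: E = 4.798e-19 J (from wavelength = 4140 Å).
N = E_total / E_photon = 2.16e-4 J / 4.798e-19 J = 4.50e14.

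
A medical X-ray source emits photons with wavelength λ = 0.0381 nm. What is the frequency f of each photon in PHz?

In SI units: λ = 0.0381 nm = 3.81·10^-11 m.
The photon relation is f = c/λ, giving f = 7.869·10^18 Hz.
Converting to PHz: f = 7869 PHz ≈ 7870 PHz.

7870 PHz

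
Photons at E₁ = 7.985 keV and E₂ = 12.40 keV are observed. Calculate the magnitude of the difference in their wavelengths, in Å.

Using λ = hc/E: λ₁ = 1.5527e-10 m, λ₂ = 9.9987e-11 m.
|Δλ| = |1.5527e-10 − 9.9987e-11| = 5.53e-11 m = 0.553 Å.

0.553 Å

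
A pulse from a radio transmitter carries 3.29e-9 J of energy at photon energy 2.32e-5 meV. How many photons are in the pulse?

8.85e17 photons

Per-photon energy: E = 3.717e-27 J (from energy = 2.32e-5 meV).
N = E_total / E_photon = 3.29e-9 J / 3.717e-27 J = 8.85e17.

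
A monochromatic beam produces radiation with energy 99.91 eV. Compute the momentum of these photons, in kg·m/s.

5.34·10^-26 kg·m/s

Use c = 2.99792458·10^8 m/s, 1 eV = 1.602176634·10^-19 J.
Convert to SI: E = 99.91 eV = 1.6007·10^-17 J.
For a photon p = E/c, so p = 5.339·10^-26 kg·m/s.
So p ≈ 5.34·10^-26 kg·m/s.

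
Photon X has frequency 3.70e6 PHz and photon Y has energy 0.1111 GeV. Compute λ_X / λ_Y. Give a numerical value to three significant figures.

7.26

λ_X = 8.102e-14 m (from frequency = 3.70e6 PHz, via λ = c/f).
λ_Y = 1.116e-14 m (from energy = 0.1111 GeV, via λ = hc/E).
Ratio = 8.102e-14 / 1.116e-14 = 7.26.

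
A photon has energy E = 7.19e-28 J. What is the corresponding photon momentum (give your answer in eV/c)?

4.49e-9 eV/c

The photon relation is p = E/c, giving p = 2.398e-36 kg·m/s.
Converting to eV/c: p = 4.488e-9 eV/c ≈ 4.49e-9 eV/c.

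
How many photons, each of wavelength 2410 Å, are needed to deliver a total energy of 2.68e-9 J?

Per-photon energy: E = 8.243e-19 J (from wavelength = 2410 Å).
N = E_total / E_photon = 2.68e-9 J / 8.243e-19 J = 3.25e9.

3.25e9 photons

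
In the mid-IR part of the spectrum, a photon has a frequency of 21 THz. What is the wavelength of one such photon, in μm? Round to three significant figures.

Convert to SI: f = 21 THz = 2.1 × 10^13 Hz.
For a photon λ = c/f, so λ = 1.428 × 10^-5 m.
Converting to μm: λ = 14.28 μm ≈ 14.3 μm.

14.3 μm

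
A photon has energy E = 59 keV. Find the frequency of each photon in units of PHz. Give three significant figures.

Take h = 6.62607015·10^-34 J·s, 1 eV = 1.602176634·10^-19 J.
Convert to SI: E = 59 keV = 9.4528·10^-15 J.
For a photon f = E/h, so f = 1.427·10^19 Hz.
Converting to PHz: f = 14270 PHz ≈ 1.43·10^4 PHz.

1.43·10^4 PHz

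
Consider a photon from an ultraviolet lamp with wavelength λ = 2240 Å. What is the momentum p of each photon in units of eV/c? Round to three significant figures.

Convert to SI: λ = 2240 Å = 2.24 × 10^-7 m.
Apply p = h/λ: p = 2.958 × 10^-27 kg·m/s.
Converting to eV/c: p = 5.535 eV/c ≈ 5.54 eV/c.

5.54 eV/c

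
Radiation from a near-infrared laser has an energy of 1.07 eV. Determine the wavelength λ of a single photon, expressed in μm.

1.16 μm

Use h = 6.62607015e-34 J·s, c = 2.99792458e8 m/s, 1 eV = 1.602176634e-19 J.
Convert to SI: E = 1.07 eV = 1.7143e-19 J.
For a photon λ = hc/E, so λ = 1.159e-6 m.
Converting to μm: λ = 1.159 μm ≈ 1.16 μm.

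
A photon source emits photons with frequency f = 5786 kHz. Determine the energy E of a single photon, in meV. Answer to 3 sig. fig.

2.39e-5 meV

Convert to SI: f = 5786 kHz = 5.786e6 Hz.
Apply E = hf: E = 3.834e-27 J.
Converting to meV: E = 2.393e-5 meV ≈ 2.39e-5 meV.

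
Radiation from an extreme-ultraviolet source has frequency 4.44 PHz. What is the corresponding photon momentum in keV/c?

0.0184 keV/c

Convert to SI: f = 4.44 PHz = 4.44e15 Hz.
For a photon p = hf/c, so p = 9.813e-27 kg·m/s.
Converting to keV/c: p = 0.01836 keV/c ≈ 0.0184 keV/c.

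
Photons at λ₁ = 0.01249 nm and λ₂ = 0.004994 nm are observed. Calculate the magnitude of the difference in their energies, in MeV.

Using E = hc/λ: E₁ = 1.5904 × 10^-14 J, E₂ = 3.9777 × 10^-14 J.
|ΔE| = |1.5904 × 10^-14 − 3.9777 × 10^-14| = 2.39 × 10^-14 J = 0.149 MeV.

0.149 MeV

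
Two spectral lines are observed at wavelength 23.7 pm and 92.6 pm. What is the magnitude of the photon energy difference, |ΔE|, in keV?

38.9 keV

Using E = hc/λ: E₁ = 8.382e-15 J, E₂ = 2.145e-15 J.
|ΔE| = |8.382e-15 − 2.145e-15| = 6.24e-15 J = 38.9 keV.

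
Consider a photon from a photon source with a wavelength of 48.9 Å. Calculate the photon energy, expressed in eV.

(h = 6.62607015e-34 J·s, c = 2.99792458e8 m/s, 1 eV = 1.602176634e-19 J.)
In SI units: λ = 48.9 Å = 4.89e-9 m.
The photon relation is E = hc/λ, giving E = 4.062e-17 J.
Converting to eV: E = 253.5 eV ≈ 254 eV.

254 eV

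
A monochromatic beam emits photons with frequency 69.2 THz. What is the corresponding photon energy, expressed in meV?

286 meV

Use h = 6.62607015 × 10^-34 J·s, 1 eV = 1.602176634 × 10^-19 J.
First convert: f = 69.2 THz = 6.92 × 10^13 Hz.
Apply E = hf: E = 4.585 × 10^-20 J.
Converting to meV: E = 286.2 meV ≈ 286 meV.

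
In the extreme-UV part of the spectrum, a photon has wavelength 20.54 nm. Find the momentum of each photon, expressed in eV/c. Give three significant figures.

First convert: λ = 20.54 nm = 2.054 × 10^-8 m.
Since p = h/λ for a photon, p = 3.226 × 10^-26 kg·m/s.
Converting to eV/c: p = 60.36 eV/c ≈ 60.4 eV/c.

60.4 eV/c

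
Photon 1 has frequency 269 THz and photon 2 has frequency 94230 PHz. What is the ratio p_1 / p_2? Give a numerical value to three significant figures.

p_1 = 5.945e-28 kg·m/s (from frequency = 269 THz, via p = hf/c).
p_2 = 2.083e-22 kg·m/s (from frequency = 94230 PHz, via p = hf/c).
Ratio = 5.945e-28 / 2.083e-22 = 2.85e-6.

2.85e-6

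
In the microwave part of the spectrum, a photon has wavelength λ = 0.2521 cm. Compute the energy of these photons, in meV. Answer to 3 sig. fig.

0.492 meV

Use h = 6.62607015 × 10^-34 J·s, c = 2.99792458 × 10^8 m/s, 1 eV = 1.602176634 × 10^-19 J.
First convert: λ = 0.2521 cm = 0.002521 m.
Apply E = hc/λ: E = 7.880 × 10^-23 J.
Converting to meV: E = 0.4918 meV ≈ 0.492 meV.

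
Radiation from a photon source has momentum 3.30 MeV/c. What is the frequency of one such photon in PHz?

7.98 × 10^5 PHz

Convert to SI: p = 3.30 MeV/c = 1.7636 × 10^-21 kg·m/s.
Since f = pc/h for a photon, f = 7.979 × 10^20 Hz.
Converting to PHz: f = 797900 PHz ≈ 7.98 × 10^5 PHz.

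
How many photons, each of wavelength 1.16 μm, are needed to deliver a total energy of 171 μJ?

9.99e14 photons

Per-photon energy: E = 1.712e-19 J (from wavelength = 1.16 μm).
N = E_total / E_photon = 1.71e-4 J / 1.712e-19 J = 9.99e14.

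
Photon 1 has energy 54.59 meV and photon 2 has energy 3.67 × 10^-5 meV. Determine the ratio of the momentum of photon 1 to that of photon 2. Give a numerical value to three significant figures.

p_1 = 2.917 × 10^-29 kg·m/s (from energy = 54.59 meV, via p = E/c).
p_2 = 1.961 × 10^-35 kg·m/s (from energy = 3.67 × 10^-5 meV, via p = E/c).
Ratio = 2.917 × 10^-29 / 1.961 × 10^-35 = 1.49 × 10^6.

1.49 × 10^6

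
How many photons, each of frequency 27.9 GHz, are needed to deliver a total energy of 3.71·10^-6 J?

2.01·10^17 photons

Per-photon energy: E = 1.849·10^-23 J (from frequency = 27.9 GHz).
N = E_total / E_photon = 3.71·10^-6 J / 1.849·10^-23 J = 2.01·10^17.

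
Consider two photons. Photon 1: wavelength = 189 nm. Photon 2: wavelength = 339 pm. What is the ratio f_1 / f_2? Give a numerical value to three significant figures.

1.79·10^-3

f_1 = 1.586·10^15 Hz (from wavelength = 189 nm, via f = c/λ).
f_2 = 8.843·10^17 Hz (from wavelength = 339 pm, via f = c/λ).
Ratio = 1.586·10^15 / 8.843·10^17 = 1.79·10^-3.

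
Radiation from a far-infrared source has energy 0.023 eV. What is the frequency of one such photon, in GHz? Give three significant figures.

5560 GHz

Take h = 6.62607015·10^-34 J·s, 1 eV = 1.602176634·10^-19 J.
First convert: E = 0.023 eV = 3.6850·10^-21 J.
Since f = E/h for a photon, f = 5.561·10^12 Hz.
Converting to GHz: f = 5561 GHz ≈ 5560 GHz.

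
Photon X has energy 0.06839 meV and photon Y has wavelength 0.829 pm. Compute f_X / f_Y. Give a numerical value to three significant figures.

4.57 × 10^-11

f_X = 1.654 × 10^10 Hz (from energy = 0.06839 meV, via f = E/h).
f_Y = 3.616 × 10^20 Hz (from wavelength = 0.829 pm, via f = c/λ).
Ratio = 1.654 × 10^10 / 3.616 × 10^20 = 4.57 × 10^-11.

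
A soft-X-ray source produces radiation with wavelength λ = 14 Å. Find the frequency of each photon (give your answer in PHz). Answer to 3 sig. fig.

Use c = 2.99792458 × 10^8 m/s.
Convert to SI: λ = 14 Å = 1.4 × 10^-9 m.
Since f = c/λ for a photon, f = 2.141 × 10^17 Hz.
Converting to PHz: f = 214.1 PHz ≈ 214 PHz.

214 PHz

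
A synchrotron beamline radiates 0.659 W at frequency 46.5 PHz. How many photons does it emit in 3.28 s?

7.02 × 10^16 photons

Total energy: E_total = P·t = 0.659 × 3.28 = 2.162 J.
Per-photon energy: E = 3.081 × 10^-17 J.
N = E_total / E_photon = 7.02 × 10^16.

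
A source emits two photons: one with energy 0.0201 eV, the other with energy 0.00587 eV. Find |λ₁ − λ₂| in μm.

Using λ = hc/E: λ₁ = 6.168 × 10^-5 m, λ₂ = 2.112 × 10^-4 m.
|Δλ| = |6.168 × 10^-5 − 2.112 × 10^-4| = 1.50 × 10^-4 m = 150 μm.

150 μm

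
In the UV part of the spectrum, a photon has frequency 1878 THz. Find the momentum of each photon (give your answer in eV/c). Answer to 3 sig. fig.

(h = 6.62607015 × 10^-34 J·s, c = 2.99792458 × 10^8 m/s, 1 eV = 1.602176634 × 10^-19 J.)
Convert to SI: f = 1878 THz = 1.878 × 10^15 Hz.
The photon relation is p = hf/c, giving p = 4.151 × 10^-27 kg·m/s.
Converting to eV/c: p = 7.767 eV/c ≈ 7.77 eV/c.

7.77 eV/c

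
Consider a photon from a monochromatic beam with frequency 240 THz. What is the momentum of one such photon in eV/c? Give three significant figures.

Use h = 6.62607015e-34 J·s, c = 2.99792458e8 m/s, 1 eV = 1.602176634e-19 J.
First convert: f = 240 THz = 2.4e14 Hz.
Since p = hf/c for a photon, p = 5.305e-28 kg·m/s.
Converting to eV/c: p = 0.9926 eV/c ≈ 0.993 eV/c.

0.993 eV/c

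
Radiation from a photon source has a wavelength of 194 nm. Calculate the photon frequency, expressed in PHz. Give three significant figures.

1.55 PHz

First convert: λ = 194 nm = 1.94·10^-7 m.
Since f = c/λ for a photon, f = 1.545·10^15 Hz.
Converting to PHz: f = 1.545 PHz ≈ 1.55 PHz.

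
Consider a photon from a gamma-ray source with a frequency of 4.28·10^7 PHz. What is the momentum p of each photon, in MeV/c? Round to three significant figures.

Take h = 6.62607015·10^-34 J·s, c = 2.99792458·10^8 m/s, 1 eV = 1.602176634·10^-19 J.
In SI units: f = 4.28·10^7 PHz = 4.28·10^22 Hz.
Since p = hf/c for a photon, p = 9.460·10^-20 kg·m/s.
Converting to MeV/c: p = 177.0 MeV/c ≈ 177 MeV/c.

177 MeV/c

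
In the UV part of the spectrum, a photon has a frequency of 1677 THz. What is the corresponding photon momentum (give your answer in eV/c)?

6.94 eV/c

Take h = 6.62607015 × 10^-34 J·s, c = 2.99792458 × 10^8 m/s, 1 eV = 1.602176634 × 10^-19 J.
First convert: f = 1677 THz = 1.677 × 10^15 Hz.
Apply p = hf/c: p = 3.707 × 10^-27 kg·m/s.
Converting to eV/c: p = 6.936 eV/c ≈ 6.94 eV/c.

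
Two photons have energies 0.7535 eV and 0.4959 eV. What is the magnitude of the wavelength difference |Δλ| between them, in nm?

Using λ = hc/E: λ₁ = 1.6454e-6 m, λ₂ = 2.5002e-6 m.
|Δλ| = |1.6454e-6 − 2.5002e-6| = 8.55e-7 m = 855 nm.

855 nm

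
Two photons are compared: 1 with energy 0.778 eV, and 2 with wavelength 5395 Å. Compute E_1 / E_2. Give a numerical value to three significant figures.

E_1 = 1.246 × 10^-19 J (from energy = 0.778 eV, via E given directly).
E_2 = 3.682 × 10^-19 J (from wavelength = 5395 Å, via E = hc/λ).
Ratio = 1.246 × 10^-19 / 3.682 × 10^-19 = 0.339.

0.339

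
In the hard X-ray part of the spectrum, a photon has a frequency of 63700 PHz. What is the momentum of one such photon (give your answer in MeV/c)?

0.263 MeV/c

Convert to SI: f = 63700 PHz = 6.37e19 Hz.
For a photon p = hf/c, so p = 1.408e-22 kg·m/s.
Converting to MeV/c: p = 0.2634 MeV/c ≈ 0.263 MeV/c.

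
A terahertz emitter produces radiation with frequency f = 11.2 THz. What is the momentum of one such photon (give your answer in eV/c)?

0.0463 eV/c

First convert: f = 11.2 THz = 1.12 × 10^13 Hz.
The photon relation is p = hf/c, giving p = 2.475 × 10^-29 kg·m/s.
Converting to eV/c: p = 0.04632 eV/c ≈ 0.0463 eV/c.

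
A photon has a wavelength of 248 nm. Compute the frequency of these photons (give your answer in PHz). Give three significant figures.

Use c = 2.99792458·10^8 m/s.
Convert to SI: λ = 248 nm = 2.48·10^-7 m.
Apply f = c/λ: f = 1.209·10^15 Hz.
Converting to PHz: f = 1.209 PHz ≈ 1.21 PHz.

1.21 PHz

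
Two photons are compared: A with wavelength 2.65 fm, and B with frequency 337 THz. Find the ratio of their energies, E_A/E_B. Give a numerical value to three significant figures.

E_A = 7.496e-11 J (from wavelength = 2.65 fm, via E = hc/λ).
E_B = 2.233e-19 J (from frequency = 337 THz, via E = hf).
Ratio = 7.496e-11 / 2.233e-19 = 3.36e8.

3.36e8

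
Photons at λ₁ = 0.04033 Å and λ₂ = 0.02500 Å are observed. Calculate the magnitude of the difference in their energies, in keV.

189 keV

Using E = hc/λ: E₁ = 4.9255e-14 J, E₂ = 7.9458e-14 J.
|ΔE| = |4.9255e-14 − 7.9458e-14| = 3.02e-14 J = 189 keV.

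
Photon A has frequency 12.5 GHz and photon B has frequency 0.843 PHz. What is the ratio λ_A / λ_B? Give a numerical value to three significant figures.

λ_A = 0.02398 m (from frequency = 12.5 GHz, via λ = c/f).
λ_B = 3.556 × 10^-7 m (from frequency = 0.843 PHz, via λ = c/f).
Ratio = 0.02398 / 3.556 × 10^-7 = 6.74 × 10^4.

6.74 × 10^4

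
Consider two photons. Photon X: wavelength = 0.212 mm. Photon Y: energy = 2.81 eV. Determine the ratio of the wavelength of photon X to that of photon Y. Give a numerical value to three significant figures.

480

λ_X = 2.120e-4 m (from wavelength = 0.212 mm, via λ given directly).
λ_Y = 4.412e-7 m (from energy = 2.81 eV, via λ = hc/E).
Ratio = 2.120e-4 / 4.412e-7 = 480.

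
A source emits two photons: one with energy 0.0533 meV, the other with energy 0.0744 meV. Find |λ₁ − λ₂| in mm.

6.60 mm

Using λ = hc/E: λ₁ = 0.02326 m, λ₂ = 0.01666 m.
|Δλ| = |0.02326 − 0.01666| = 0.00660 m = 6.60 mm.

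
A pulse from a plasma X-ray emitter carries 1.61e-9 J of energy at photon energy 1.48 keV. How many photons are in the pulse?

Per-photon energy: E = 2.371e-16 J (from energy = 1.48 keV).
N = E_total / E_photon = 1.61e-9 J / 2.371e-16 J = 6.79e6.

6.79e6 photons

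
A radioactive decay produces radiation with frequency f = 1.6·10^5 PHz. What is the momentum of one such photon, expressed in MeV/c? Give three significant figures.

0.662 MeV/c

(h = 6.62607015·10^-34 J·s, c = 2.99792458·10^8 m/s, 1 eV = 1.602176634·10^-19 J.)
Convert to SI: f = 1.6·10^5 PHz = 1.6·10^20 Hz.
The photon relation is p = hf/c, giving p = 3.536·10^-22 kg·m/s.
Converting to MeV/c: p = 0.6617 MeV/c ≈ 0.662 MeV/c.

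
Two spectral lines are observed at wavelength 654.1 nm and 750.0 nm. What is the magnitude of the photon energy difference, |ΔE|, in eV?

0.242 eV

Using E = hc/λ: E₁ = 3.0369e-19 J, E₂ = 2.6486e-19 J.
|ΔE| = |3.0369e-19 − 2.6486e-19| = 3.88e-20 J = 0.242 eV.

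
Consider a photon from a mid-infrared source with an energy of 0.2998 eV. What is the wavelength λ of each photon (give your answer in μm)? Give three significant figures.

4.14 μm

Use h = 6.62607015·10^-34 J·s, c = 2.99792458·10^8 m/s, 1 eV = 1.602176634·10^-19 J.
Convert to SI: E = 0.2998 eV = 4.8033·10^-20 J.
The photon relation is λ = hc/E, giving λ = 4.136·10^-6 m.
Converting to μm: λ = 4.136 μm ≈ 4.14 μm.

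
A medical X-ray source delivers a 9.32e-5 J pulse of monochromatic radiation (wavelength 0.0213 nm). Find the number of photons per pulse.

Per-photon energy: E = 9.326e-15 J (from wavelength = 0.0213 nm).
N = E_total / E_photon = 9.32e-5 J / 9.326e-15 J = 9.99e9.

9.99e9 photons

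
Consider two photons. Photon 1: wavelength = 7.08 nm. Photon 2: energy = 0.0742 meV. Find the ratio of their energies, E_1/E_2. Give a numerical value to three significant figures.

E_1 = 2.806e-17 J (from wavelength = 7.08 nm, via E = hc/λ).
E_2 = 1.189e-23 J (from energy = 0.0742 meV, via E given directly).
Ratio = 2.806e-17 / 1.189e-23 = 2.36e6.

2.36e6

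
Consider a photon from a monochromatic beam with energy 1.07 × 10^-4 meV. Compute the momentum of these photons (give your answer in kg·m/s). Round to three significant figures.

Convert to SI: E = 1.07 × 10^-4 meV = 1.7143 × 10^-26 J.
For a photon p = E/c, so p = 5.718 × 10^-35 kg·m/s.
So p ≈ 5.72 × 10^-35 kg·m/s.

5.72 × 10^-35 kg·m/s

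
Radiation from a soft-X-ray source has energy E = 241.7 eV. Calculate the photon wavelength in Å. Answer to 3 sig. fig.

51.3 Å

Take h = 6.62607015 × 10^-34 J·s, c = 2.99792458 × 10^8 m/s, 1 eV = 1.602176634 × 10^-19 J.
First convert: E = 241.7 eV = 3.8725 × 10^-17 J.
Apply λ = hc/E: λ = 5.130 × 10^-9 m.
Converting to Å: λ = 51.30 Å ≈ 51.3 Å.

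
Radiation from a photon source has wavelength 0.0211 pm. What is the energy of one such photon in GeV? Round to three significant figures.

Take h = 6.62607015 × 10^-34 J·s, c = 2.99792458 × 10^8 m/s, 1 eV = 1.602176634 × 10^-19 J.
In SI units: λ = 0.0211 pm = 2.11 × 10^-14 m.
For a photon E = hc/λ, so E = 9.414 × 10^-12 J.
Converting to GeV: E = 0.05876 GeV ≈ 0.0588 GeV.

0.0588 GeV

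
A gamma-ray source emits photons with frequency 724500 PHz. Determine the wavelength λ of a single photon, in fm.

414 fm

Convert to SI: f = 724500 PHz = 7.245 × 10^20 Hz.
For a photon λ = c/f, so λ = 4.138 × 10^-13 m.
Converting to fm: λ = 413.8 fm ≈ 414 fm.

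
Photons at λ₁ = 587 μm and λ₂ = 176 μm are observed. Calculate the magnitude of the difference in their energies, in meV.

4.93 meV

Using E = hc/λ: E₁ = 3.384·10^-22 J, E₂ = 1.129·10^-21 J.
|ΔE| = |3.384·10^-22 − 1.129·10^-21| = 7.90·10^-22 J = 4.93 meV.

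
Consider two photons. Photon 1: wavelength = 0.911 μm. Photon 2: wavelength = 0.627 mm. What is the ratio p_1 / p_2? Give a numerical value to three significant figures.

688

p_1 = 7.273e-28 kg·m/s (from wavelength = 0.911 μm, via p = h/λ).
p_2 = 1.057e-30 kg·m/s (from wavelength = 0.627 mm, via p = h/λ).
Ratio = 7.273e-28 / 1.057e-30 = 688.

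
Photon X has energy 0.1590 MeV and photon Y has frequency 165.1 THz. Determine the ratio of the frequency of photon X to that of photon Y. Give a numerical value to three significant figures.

2.33e5

f_X = 3.845e19 Hz (from energy = 0.1590 MeV, via f = E/h).
f_Y = 1.651e14 Hz (from frequency = 165.1 THz, via f given directly).
Ratio = 3.845e19 / 1.651e14 = 2.33e5.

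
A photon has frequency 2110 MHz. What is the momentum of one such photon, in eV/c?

Convert to SI: f = 2110 MHz = 2.110 × 10^9 Hz.
The photon relation is p = hf/c, giving p = 4.664 × 10^-33 kg·m/s.
Converting to eV/c: p = 8.726 × 10^-6 eV/c ≈ 8.73 × 10^-6 eV/c.

8.73 × 10^-6 eV/c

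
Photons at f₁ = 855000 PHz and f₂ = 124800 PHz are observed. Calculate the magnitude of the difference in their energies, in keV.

Using E = hf: E₁ = 5.6653e-13 J, E₂ = 8.2693e-14 J.
|ΔE| = |5.6653e-13 − 8.2693e-14| = 4.84e-13 J = 3020 keV.

3020 keV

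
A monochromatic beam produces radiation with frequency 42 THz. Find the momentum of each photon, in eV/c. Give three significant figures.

(h = 6.62607015e-34 J·s, c = 2.99792458e8 m/s, 1 eV = 1.602176634e-19 J.)
First convert: f = 42 THz = 4.2e13 Hz.
Apply p = hf/c: p = 9.283e-29 kg·m/s.
Converting to eV/c: p = 0.1737 eV/c ≈ 0.174 eV/c.

0.174 eV/c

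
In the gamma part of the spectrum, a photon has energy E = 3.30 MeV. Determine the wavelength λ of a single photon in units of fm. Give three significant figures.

First convert: E = 3.30 MeV = 5.2872e-13 J.
Apply λ = hc/E: λ = 3.757e-13 m.
Converting to fm: λ = 375.7 fm ≈ 376 fm.

376 fm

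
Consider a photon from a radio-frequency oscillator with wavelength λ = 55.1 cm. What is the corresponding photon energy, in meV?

2.25e-3 meV

First convert: λ = 55.1 cm = 0.551 m.
Apply E = hc/λ: E = 3.605e-25 J.
Converting to meV: E = 0.002250 meV ≈ 2.25e-3 meV.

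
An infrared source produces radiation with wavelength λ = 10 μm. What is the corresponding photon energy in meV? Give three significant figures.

124 meV

Use h = 6.62607015e-34 J·s, c = 2.99792458e8 m/s, 1 eV = 1.602176634e-19 J.
In SI units: λ = 10 μm = 1.0e-5 m.
For a photon E = hc/λ, so E = 1.986e-20 J.
Converting to meV: E = 124.0 meV ≈ 124 meV.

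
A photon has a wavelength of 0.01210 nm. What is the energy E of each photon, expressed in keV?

Take h = 6.62607015·10^-34 J·s, c = 2.99792458·10^8 m/s, 1 eV = 1.602176634·10^-19 J.
In SI units: λ = 0.01210 nm = 1.210·10^-11 m.
Apply E = hc/λ: E = 1.642·10^-14 J.
Converting to keV: E = 102.5 keV ≈ 102 keV.

102 keV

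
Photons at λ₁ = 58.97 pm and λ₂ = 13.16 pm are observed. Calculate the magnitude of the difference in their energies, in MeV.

0.0732 MeV

Using E = hc/λ: E₁ = 3.3686e-15 J, E₂ = 1.5095e-14 J.
|ΔE| = |3.3686e-15 − 1.5095e-14| = 1.17e-14 J = 0.0732 MeV.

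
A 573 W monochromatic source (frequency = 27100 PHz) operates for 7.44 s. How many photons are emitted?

2.37e17 photons

Total energy: E_total = P·t = 573 × 7.44 = 4263 J.
Per-photon energy: E = 1.796e-14 J.
N = E_total / E_photon = 2.37e17.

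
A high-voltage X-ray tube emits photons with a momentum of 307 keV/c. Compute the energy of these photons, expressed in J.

Use c = 2.99792458 × 10^8 m/s, 1 eV = 1.602176634 × 10^-19 J.
First convert: p = 307 keV/c = 1.6407 × 10^-22 kg·m/s.
Apply E = pc: E = 4.919 × 10^-14 J.
So E ≈ 4.92 × 10^-14 J.

4.92 × 10^-14 J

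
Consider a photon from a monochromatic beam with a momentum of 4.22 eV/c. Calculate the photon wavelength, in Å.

2940 Å

Use h = 6.62607015·10^-34 J·s, c = 2.99792458·10^8 m/s, 1 eV = 1.602176634·10^-19 J.
In SI units: p = 4.22 eV/c = 2.2553·10^-27 kg·m/s.
Since λ = h/p for a photon, λ = 2.938·10^-7 m.
Converting to Å: λ = 2938 Å ≈ 2940 Å.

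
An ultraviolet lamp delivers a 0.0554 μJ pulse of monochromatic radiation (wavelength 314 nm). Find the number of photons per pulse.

8.76e10 photons

Per-photon energy: E = 6.326e-19 J (from wavelength = 314 nm).
N = E_total / E_photon = 5.54e-8 J / 6.326e-19 J = 8.76e10.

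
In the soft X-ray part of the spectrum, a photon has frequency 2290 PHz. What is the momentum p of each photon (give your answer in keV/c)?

9.47 keV/c

Convert to SI: f = 2290 PHz = 2.29e18 Hz.
The photon relation is p = hf/c, giving p = 5.061e-24 kg·m/s.
Converting to keV/c: p = 9.471 keV/c ≈ 9.47 keV/c.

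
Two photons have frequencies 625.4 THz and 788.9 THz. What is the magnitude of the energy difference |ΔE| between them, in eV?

0.676 eV

Using E = hf: E₁ = 4.1439e-19 J, E₂ = 5.2273e-19 J.
|ΔE| = |4.1439e-19 − 5.2273e-19| = 1.08e-19 J = 0.676 eV.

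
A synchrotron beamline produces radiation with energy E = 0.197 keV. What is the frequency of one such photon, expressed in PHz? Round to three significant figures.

Take h = 6.62607015·10^-34 J·s, 1 eV = 1.602176634·10^-19 J.
First convert: E = 0.197 keV = 3.1563·10^-17 J.
Apply f = E/h: f = 4.763·10^16 Hz.
Converting to PHz: f = 47.63 PHz ≈ 47.6 PHz.

47.6 PHz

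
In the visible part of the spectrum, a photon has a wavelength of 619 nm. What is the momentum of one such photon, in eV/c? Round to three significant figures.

Take h = 6.62607015e-34 J·s, c = 2.99792458e8 m/s, 1 eV = 1.602176634e-19 J.
Convert to SI: λ = 619 nm = 6.19e-7 m.
For a photon p = h/λ, so p = 1.070e-27 kg·m/s.
Converting to eV/c: p = 2.003 eV/c ≈ 2.00 eV/c.

2.00 eV/c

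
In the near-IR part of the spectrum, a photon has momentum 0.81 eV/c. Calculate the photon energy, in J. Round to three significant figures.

First convert: p = 0.81 eV/c = 4.3289 × 10^-28 kg·m/s.
The photon relation is E = pc, giving E = 1.298 × 10^-19 J.
So E ≈ 1.30 × 10^-19 J.

1.30 × 10^-19 J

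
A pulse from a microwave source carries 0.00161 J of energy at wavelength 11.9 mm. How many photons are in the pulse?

9.64 × 10^19 photons

Per-photon energy: E = 1.669 × 10^-23 J (from wavelength = 11.9 mm).
N = E_total / E_photon = 0.00161 J / 1.669 × 10^-23 J = 9.64 × 10^19.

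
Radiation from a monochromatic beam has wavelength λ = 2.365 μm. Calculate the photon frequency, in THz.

In SI units: λ = 2.365 μm = 2.365 × 10^-6 m.
Apply f = c/λ: f = 1.268 × 10^14 Hz.
Converting to THz: f = 126.8 THz ≈ 127 THz.

127 THz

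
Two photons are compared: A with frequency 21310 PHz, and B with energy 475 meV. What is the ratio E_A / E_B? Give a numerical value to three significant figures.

1.86 × 10^5

E_A = 1.412 × 10^-14 J (from frequency = 21310 PHz, via E = hf).
E_B = 7.610 × 10^-20 J (from energy = 475 meV, via E given directly).
Ratio = 1.412 × 10^-14 / 7.610 × 10^-20 = 1.86 × 10^5.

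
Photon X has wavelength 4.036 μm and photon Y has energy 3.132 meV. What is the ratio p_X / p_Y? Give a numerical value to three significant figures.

p_X = 1.642·10^-28 kg·m/s (from wavelength = 4.036 μm, via p = h/λ).
p_Y = 1.674·10^-30 kg·m/s (from energy = 3.132 meV, via p = E/c).
Ratio = 1.642·10^-28 / 1.674·10^-30 = 98.1.

98.1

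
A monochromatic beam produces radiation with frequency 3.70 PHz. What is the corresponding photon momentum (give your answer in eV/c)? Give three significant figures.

15.3 eV/c

(h = 6.62607015e-34 J·s, c = 2.99792458e8 m/s, 1 eV = 1.602176634e-19 J.)
First convert: f = 3.70 PHz = 3.70e15 Hz.
The photon relation is p = hf/c, giving p = 8.178e-27 kg·m/s.
Converting to eV/c: p = 15.30 eV/c ≈ 15.3 eV/c.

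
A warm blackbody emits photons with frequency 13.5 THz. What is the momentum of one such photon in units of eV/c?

0.0558 eV/c

In SI units: f = 13.5 THz = 1.35e13 Hz.
Since p = hf/c for a photon, p = 2.984e-29 kg·m/s.
Converting to eV/c: p = 0.05583 eV/c ≈ 0.0558 eV/c.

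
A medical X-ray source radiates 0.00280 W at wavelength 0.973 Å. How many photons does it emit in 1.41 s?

Total energy: E_total = P·t = 0.00280 × 1.41 = 0.003948 J.
Per-photon energy: E = 2.042 × 10^-15 J.
N = E_total / E_photon = 1.93 × 10^12.

1.93 × 10^12 photons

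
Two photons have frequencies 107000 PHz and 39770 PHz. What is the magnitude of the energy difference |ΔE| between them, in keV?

278 keV

Using E = hf: E₁ = 7.0899·10^-14 J, E₂ = 2.6352·10^-14 J.
|ΔE| = |7.0899·10^-14 − 2.6352·10^-14| = 4.45·10^-14 J = 278 keV.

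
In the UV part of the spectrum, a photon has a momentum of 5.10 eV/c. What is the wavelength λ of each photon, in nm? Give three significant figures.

243 nm

Use h = 6.62607015 × 10^-34 J·s, c = 2.99792458 × 10^8 m/s, 1 eV = 1.602176634 × 10^-19 J.
Convert to SI: p = 5.10 eV/c = 2.7256 × 10^-27 kg·m/s.
Apply λ = h/p: λ = 2.431 × 10^-7 m.
Converting to nm: λ = 243.1 nm ≈ 243 nm.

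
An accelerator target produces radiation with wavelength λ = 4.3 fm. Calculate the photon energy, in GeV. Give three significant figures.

In SI units: λ = 4.3 fm = 4.3 × 10^-15 m.
Since E = hc/λ for a photon, E = 4.620 × 10^-11 J.
Converting to GeV: E = 0.2883 GeV ≈ 0.288 GeV.

0.288 GeV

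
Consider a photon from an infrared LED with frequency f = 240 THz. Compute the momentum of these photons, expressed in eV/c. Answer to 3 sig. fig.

0.993 eV/c

Convert to SI: f = 240 THz = 2.4 × 10^14 Hz.
For a photon p = hf/c, so p = 5.305 × 10^-28 kg·m/s.
Converting to eV/c: p = 0.9926 eV/c ≈ 0.993 eV/c.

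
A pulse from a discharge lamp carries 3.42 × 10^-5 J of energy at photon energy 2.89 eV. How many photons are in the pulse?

7.39 × 10^13 photons

Per-photon energy: E = 4.630 × 10^-19 J (from energy = 2.89 eV).
N = E_total / E_photon = 3.42 × 10^-5 J / 4.630 × 10^-19 J = 7.39 × 10^13.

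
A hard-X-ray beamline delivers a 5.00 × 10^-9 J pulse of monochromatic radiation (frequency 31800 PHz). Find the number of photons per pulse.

2.37 × 10^5 photons

Per-photon energy: E = 2.107 × 10^-14 J (from frequency = 31800 PHz).
N = E_total / E_photon = 5.00 × 10^-9 J / 2.107 × 10^-14 J = 2.37 × 10^5.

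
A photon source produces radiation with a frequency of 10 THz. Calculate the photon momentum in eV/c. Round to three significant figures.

First convert: f = 10 THz = 1.0 × 10^13 Hz.
Apply p = hf/c: p = 2.210 × 10^-29 kg·m/s.
Converting to eV/c: p = 0.04136 eV/c ≈ 0.0414 eV/c.

0.0414 eV/c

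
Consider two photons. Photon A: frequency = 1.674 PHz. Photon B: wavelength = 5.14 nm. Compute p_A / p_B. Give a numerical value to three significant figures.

0.0287

p_A = 3.700e-27 kg·m/s (from frequency = 1.674 PHz, via p = hf/c).
p_B = 1.289e-25 kg·m/s (from wavelength = 5.14 nm, via p = h/λ).
Ratio = 3.700e-27 / 1.289e-25 = 0.0287.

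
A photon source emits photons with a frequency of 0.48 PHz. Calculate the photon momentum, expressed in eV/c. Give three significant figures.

Use h = 6.62607015 × 10^-34 J·s, c = 2.99792458 × 10^8 m/s, 1 eV = 1.602176634 × 10^-19 J.
First convert: f = 0.48 PHz = 4.8 × 10^14 Hz.
Apply p = hf/c: p = 1.061 × 10^-27 kg·m/s.
Converting to eV/c: p = 1.985 eV/c ≈ 1.99 eV/c.

1.99 eV/c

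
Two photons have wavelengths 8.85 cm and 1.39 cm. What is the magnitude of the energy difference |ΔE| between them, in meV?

0.0752 meV

Using E = hc/λ: E₁ = 2.245 × 10^-24 J, E₂ = 1.429 × 10^-23 J.
|ΔE| = |2.245 × 10^-24 − 1.429 × 10^-23| = 1.20 × 10^-23 J = 0.0752 meV.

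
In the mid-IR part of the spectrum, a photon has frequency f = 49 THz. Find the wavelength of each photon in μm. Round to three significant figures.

6.12 μm

Use c = 2.99792458e8 m/s.
In SI units: f = 49 THz = 4.9e13 Hz.
For a photon λ = c/f, so λ = 6.118e-6 m.
Converting to μm: λ = 6.118 μm ≈ 6.12 μm.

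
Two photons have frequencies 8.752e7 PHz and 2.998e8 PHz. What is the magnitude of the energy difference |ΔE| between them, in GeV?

0.878 GeV

Using E = hf: E₁ = 5.7991e-11 J, E₂ = 1.9865e-10 J.
|ΔE| = |5.7991e-11 − 1.9865e-10| = 1.41e-10 J = 0.878 GeV.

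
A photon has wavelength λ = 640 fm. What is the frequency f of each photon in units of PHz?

4.68 × 10^5 PHz

(c = 2.99792458 × 10^8 m/s.)
In SI units: λ = 640 fm = 6.40 × 10^-13 m.
Apply f = c/λ: f = 4.684 × 10^20 Hz.
Converting to PHz: f = 468400 PHz ≈ 4.68 × 10^5 PHz.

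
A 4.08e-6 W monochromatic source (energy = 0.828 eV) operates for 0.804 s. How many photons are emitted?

Total energy: E_total = P·t = 4.08e-6 × 0.804 = 3.280e-6 J.
Per-photon energy: E = 1.327e-19 J.
N = E_total / E_photon = 2.47e13.

2.47e13 photons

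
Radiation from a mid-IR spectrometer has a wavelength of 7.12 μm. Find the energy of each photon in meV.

In SI units: λ = 7.12 μm = 7.12e-6 m.
For a photon E = hc/λ, so E = 2.790e-20 J.
Converting to meV: E = 174.1 meV ≈ 174 meV.

174 meV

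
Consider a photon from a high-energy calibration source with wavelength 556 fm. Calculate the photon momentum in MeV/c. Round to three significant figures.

2.23 MeV/c

Convert to SI: λ = 556 fm = 5.56 × 10^-13 m.
For a photon p = h/λ, so p = 1.192 × 10^-21 kg·m/s.
Converting to MeV/c: p = 2.230 MeV/c ≈ 2.23 MeV/c.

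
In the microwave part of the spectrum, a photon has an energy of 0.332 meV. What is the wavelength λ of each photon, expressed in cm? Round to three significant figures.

0.373 cm

Take h = 6.62607015 × 10^-34 J·s, c = 2.99792458 × 10^8 m/s, 1 eV = 1.602176634 × 10^-19 J.
Convert to SI: E = 0.332 meV = 5.3192 × 10^-23 J.
Apply λ = hc/E: λ = 0.003734 m.
Converting to cm: λ = 0.3734 cm ≈ 0.373 cm.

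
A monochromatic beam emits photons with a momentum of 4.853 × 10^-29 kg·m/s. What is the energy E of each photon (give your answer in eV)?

Use c = 2.99792458 × 10^8 m/s, 1 eV = 1.602176634 × 10^-19 J.
The photon relation is E = pc, giving E = 1.455 × 10^-20 J.
Converting to eV: E = 0.09081 eV ≈ 0.0908 eV.

0.0908 eV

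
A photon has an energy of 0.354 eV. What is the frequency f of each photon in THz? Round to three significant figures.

First convert: E = 0.354 eV = 5.6717·10^-20 J.
For a photon f = E/h, so f = 8.560·10^13 Hz.
Converting to THz: f = 85.60 THz ≈ 85.6 THz.

85.6 THz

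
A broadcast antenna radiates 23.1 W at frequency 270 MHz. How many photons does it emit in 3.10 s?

4.00e26 photons

Total energy: E_total = P·t = 23.1 × 3.10 = 71.61 J.
Per-photon energy: E = 1.789e-25 J.
N = E_total / E_photon = 4.00e26.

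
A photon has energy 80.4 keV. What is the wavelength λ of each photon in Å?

0.154 Å

First convert: E = 80.4 keV = 1.2882 × 10^-14 J.
For a photon λ = hc/E, so λ = 1.542 × 10^-11 m.
Converting to Å: λ = 0.1542 Å ≈ 0.154 Å.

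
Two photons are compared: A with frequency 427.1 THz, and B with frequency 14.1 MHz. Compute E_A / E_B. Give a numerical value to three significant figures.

3.03 × 10^7

E_A = 2.830 × 10^-19 J (from frequency = 427.1 THz, via E = hf).
E_B = 9.343 × 10^-27 J (from frequency = 14.1 MHz, via E = hf).
Ratio = 2.830 × 10^-19 / 9.343 × 10^-27 = 3.03 × 10^7.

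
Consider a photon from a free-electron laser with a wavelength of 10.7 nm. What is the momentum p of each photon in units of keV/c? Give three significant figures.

Take h = 6.62607015e-34 J·s, c = 2.99792458e8 m/s, 1 eV = 1.602176634e-19 J.
First convert: λ = 10.7 nm = 1.07e-8 m.
Apply p = h/λ: p = 6.193e-26 kg·m/s.
Converting to keV/c: p = 0.1159 keV/c ≈ 0.116 keV/c.

0.116 keV/c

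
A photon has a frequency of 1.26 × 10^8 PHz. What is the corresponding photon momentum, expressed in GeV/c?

Use h = 6.62607015 × 10^-34 J·s, c = 2.99792458 × 10^8 m/s, 1 eV = 1.602176634 × 10^-19 J.
First convert: f = 1.26 × 10^8 PHz = 1.26 × 10^23 Hz.
Apply p = hf/c: p = 2.785 × 10^-19 kg·m/s.
Converting to GeV/c: p = 0.5211 GeV/c ≈ 0.521 GeV/c.

0.521 GeV/c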